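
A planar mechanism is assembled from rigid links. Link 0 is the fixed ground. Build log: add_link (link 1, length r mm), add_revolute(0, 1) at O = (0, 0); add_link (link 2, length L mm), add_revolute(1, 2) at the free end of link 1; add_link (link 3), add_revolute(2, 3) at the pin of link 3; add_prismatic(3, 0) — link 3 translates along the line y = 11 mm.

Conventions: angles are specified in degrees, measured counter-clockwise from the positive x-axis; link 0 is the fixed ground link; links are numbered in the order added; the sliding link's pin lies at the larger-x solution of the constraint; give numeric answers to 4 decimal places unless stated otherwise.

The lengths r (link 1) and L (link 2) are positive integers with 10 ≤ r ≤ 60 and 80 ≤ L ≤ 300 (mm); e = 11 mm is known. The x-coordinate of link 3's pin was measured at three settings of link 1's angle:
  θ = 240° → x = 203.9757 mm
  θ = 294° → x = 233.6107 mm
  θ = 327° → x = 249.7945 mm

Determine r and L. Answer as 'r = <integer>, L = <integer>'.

constraint per measurement: (x − r cos θ)² + (r sin θ − e)² = L²
subtracting the θ₁ and θ₂ equations cancels the r² and L² terms:
r = (x₁² − x₂²) / (2[(x₁cos θ₁ + e sin θ₁) − (x₂cos θ₂ + e sin θ₂)]) = 33.0000 → r = 33
L² = (x₁ − r cos θ₁)² + (r sin θ₁ − e)² = 50176.0187 → L = 224.0000 → L = 224
check at θ₃=327°: x = 249.7945 (printed 249.7945) ✓

r = 33, L = 224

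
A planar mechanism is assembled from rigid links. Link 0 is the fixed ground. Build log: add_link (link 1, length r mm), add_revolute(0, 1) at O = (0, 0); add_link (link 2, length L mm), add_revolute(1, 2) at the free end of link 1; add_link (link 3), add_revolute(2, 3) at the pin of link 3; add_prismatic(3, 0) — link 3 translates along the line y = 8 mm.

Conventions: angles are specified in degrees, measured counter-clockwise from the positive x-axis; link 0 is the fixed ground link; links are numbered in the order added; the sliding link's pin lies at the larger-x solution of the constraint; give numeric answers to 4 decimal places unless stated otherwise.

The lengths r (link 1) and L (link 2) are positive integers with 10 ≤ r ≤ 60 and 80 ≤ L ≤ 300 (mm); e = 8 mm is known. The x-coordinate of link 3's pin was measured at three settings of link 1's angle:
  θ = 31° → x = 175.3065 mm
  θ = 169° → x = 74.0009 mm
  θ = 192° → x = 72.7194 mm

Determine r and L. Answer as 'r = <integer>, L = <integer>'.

constraint per measurement: (x − r cos θ)² + (r sin θ − e)² = L²
subtracting the θ₁ and θ₂ equations cancels the r² and L² terms:
r = (x₁² − x₂²) / (2[(x₁cos θ₁ + e sin θ₁) − (x₂cos θ₂ + e sin θ₂)]) = 56.0000 → r = 56
L² = (x₁ − r cos θ₁)² + (r sin θ₁ − e)² = 16640.9909 → L = 129.0000 → L = 129
check at θ₃=192°: x = 72.7194 (printed 72.7194) ✓

r = 56, L = 129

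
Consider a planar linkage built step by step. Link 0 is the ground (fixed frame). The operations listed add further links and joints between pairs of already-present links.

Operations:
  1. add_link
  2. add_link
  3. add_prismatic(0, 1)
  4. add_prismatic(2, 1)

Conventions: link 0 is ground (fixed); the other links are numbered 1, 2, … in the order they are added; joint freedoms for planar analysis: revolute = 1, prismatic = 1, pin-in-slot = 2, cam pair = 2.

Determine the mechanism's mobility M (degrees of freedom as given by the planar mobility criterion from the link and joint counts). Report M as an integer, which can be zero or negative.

L=1 J1=0 J2=0
add link → L=2 J1=0 J2=0
add link → L=3 J1=0 J2=0
P@0,1 dof=1 J1 → L=3 J1=1 J2=0
P@2,1 dof=1 J1 → L=3 J1=2 J2=0
M=3(L−1)−2J1−J2=3·2−2·2−0=2

M = 2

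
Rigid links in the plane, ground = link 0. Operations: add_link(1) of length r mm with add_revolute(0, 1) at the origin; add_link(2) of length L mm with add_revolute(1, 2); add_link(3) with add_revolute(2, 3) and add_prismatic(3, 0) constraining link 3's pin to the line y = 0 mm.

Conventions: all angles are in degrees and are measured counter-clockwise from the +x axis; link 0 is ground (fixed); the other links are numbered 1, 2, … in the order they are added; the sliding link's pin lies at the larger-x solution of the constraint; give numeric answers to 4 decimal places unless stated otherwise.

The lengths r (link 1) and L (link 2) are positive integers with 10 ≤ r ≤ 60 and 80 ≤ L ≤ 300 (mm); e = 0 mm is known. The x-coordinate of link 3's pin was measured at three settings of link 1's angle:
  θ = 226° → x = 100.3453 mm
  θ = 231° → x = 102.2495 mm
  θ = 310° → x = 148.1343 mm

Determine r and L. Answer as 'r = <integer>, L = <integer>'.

constraint per measurement: (x − r cos θ)² + (r sin θ − e)² = L²
subtracting the θ₁ and θ₂ equations cancels the r² and L² terms:
r = (x₁² − x₂²) / (2[(x₁cos θ₁ + e sin θ₁) − (x₂cos θ₂ + e sin θ₂)]) = 36.0004 → r = 36
L² = (x₁ − r cos θ₁)² + (r sin θ₁ − e)² = 16383.9898 → L = 128.0000 → L = 128
check at θ₃=310°: x = 148.1343 (printed 148.1343) ✓

r = 36, L = 128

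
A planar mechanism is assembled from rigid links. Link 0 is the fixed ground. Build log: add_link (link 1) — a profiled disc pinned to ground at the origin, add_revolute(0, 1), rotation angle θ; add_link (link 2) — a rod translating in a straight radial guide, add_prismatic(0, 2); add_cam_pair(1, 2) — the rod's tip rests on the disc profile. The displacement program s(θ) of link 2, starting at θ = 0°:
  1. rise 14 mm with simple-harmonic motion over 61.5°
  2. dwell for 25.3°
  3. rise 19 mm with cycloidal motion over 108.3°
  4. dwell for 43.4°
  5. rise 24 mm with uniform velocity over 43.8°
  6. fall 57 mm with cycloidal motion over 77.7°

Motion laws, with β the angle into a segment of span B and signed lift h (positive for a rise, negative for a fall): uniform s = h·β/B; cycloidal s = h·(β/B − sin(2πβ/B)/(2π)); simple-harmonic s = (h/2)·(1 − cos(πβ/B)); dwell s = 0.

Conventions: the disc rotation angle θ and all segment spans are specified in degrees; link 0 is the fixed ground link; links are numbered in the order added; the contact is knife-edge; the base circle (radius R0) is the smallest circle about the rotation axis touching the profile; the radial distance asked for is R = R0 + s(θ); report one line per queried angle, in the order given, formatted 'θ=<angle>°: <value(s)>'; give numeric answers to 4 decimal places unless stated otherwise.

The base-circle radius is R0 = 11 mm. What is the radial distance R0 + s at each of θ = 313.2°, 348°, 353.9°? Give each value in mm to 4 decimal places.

seg 1 [0°–61.5°] simple-harmonic, h=14: full span → s += 14 → s = 14.0000
seg 2 [61.5°–86.8°] dwell: s stays 14.0000
seg 3 [86.8°–195.1°] cycloidal, h=19: full span → s += 19 → s = 33.0000
seg 4 [195.1°–238.5°] dwell: s stays 33.0000
seg 5 [238.5°–282.3°] uniform, h=24: full span → s += 24 → s = 57.0000
seg 6 [282.3°–360°] cycloidal, h=-57: θ=313.2° here. β=30.9, B=77.7. -57·(0.3977 − sin(2π·0.3977)/(2π)) = -17.2294 → s = 39.7706
seg 6 [282.3°–360°] cycloidal, h=-57: θ=348° here. β=65.7, B=77.7. -57·(0.8456 − sin(2π·0.8456)/(2π)) = -55.6821 → s = 1.3179
seg 6 [282.3°–360°] cycloidal, h=-57: θ=353.9° here. β=71.6, B=77.7. -57·(0.9215 − sin(2π·0.9215)/(2π)) = -56.8207 → s = 0.1793
θ=313.2°: R = R0 + s = 11 + 39.7706 = 50.7706
θ=348°: R = R0 + s = 11 + 1.3179 = 12.3179
θ=353.9°: R = R0 + s = 11 + 0.1793 = 11.1793

θ=313.2°: 50.7706
θ=348°: 12.3179
θ=353.9°: 11.1793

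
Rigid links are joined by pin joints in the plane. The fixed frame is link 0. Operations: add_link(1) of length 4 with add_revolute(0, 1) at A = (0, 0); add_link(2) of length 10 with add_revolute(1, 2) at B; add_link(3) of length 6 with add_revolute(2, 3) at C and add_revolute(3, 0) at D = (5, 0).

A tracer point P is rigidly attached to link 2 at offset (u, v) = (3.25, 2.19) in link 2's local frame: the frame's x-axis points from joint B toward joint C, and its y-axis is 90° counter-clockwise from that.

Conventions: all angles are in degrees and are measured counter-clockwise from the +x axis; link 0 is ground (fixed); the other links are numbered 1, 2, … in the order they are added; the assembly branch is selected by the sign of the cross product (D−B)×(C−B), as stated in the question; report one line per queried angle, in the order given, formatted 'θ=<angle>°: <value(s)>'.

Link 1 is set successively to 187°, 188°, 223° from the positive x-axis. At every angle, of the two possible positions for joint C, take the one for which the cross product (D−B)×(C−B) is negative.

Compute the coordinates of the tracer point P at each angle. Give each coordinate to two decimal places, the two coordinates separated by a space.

A=(0,0), D=(5.00,0)
θ=187°: B = A + 4.00·(cos187°, sin187°) = (-3.9702, -0.4875)
θ=187°: |BD| = 8.9834
θ=187°: circle(B,10.00) ∩ circle(D,6.00): a=8.0538, h=5.9276
θ=187°:   candidates: C₊=(3.7501,5.8684) cross=53.250; C₋=(4.3934,-5.9693) cross=-53.250
θ=187°:   branch - wants cross < 0 → take C=(4.3934,-5.9693) (cross=-53.250)
θ=187°: ex = (C−B)/|BC| = (0.8364,-0.5482); ey = (0.5482,0.8364)
θ=187°: P = B + 3.25·ex + 2.19·ey = (-0.0515,-0.4374)
θ=188°: B = A + 4.00·(cos188°, sin188°) = (-3.9611, -0.5567)
θ=188°: |BD| = 8.9783
θ=188°: circle(B,10.00) ∩ circle(D,6.00): a=8.0533, h=5.9283
θ=188°:   candidates: C₊=(3.7092,5.8595) cross=53.226; C₋=(4.4443,-5.9742) cross=-53.226
θ=188°:   branch - wants cross < 0 → take C=(4.4443,-5.9742) (cross=-53.226)
θ=188°: ex = (C−B)/|BC| = (0.8405,-0.5418); ey = (0.5418,0.8405)
θ=188°: P = B + 3.25·ex + 2.19·ey = (-0.0429,-0.4766)
θ=223°: B = A + 4.00·(cos223°, sin223°) = (-2.9254, -2.7280)
θ=223°: |BD| = 8.3818
θ=223°: circle(B,10.00) ∩ circle(D,6.00): a=8.0087, h=5.9884
θ=223°:   candidates: C₊=(2.6982,5.5409) cross=50.193; C₋=(6.5963,-5.7838) cross=-50.193
θ=223°:   branch - wants cross < 0 → take C=(6.5963,-5.7838) (cross=-50.193)
θ=223°: ex = (C−B)/|BC| = (0.9522,-0.3056); ey = (0.3056,0.9522)
θ=223°: P = B + 3.25·ex + 2.19·ey = (0.8383,-1.6359)

θ=187°: -0.05 -0.44
θ=188°: -0.04 -0.48
θ=223°: 0.84 -1.64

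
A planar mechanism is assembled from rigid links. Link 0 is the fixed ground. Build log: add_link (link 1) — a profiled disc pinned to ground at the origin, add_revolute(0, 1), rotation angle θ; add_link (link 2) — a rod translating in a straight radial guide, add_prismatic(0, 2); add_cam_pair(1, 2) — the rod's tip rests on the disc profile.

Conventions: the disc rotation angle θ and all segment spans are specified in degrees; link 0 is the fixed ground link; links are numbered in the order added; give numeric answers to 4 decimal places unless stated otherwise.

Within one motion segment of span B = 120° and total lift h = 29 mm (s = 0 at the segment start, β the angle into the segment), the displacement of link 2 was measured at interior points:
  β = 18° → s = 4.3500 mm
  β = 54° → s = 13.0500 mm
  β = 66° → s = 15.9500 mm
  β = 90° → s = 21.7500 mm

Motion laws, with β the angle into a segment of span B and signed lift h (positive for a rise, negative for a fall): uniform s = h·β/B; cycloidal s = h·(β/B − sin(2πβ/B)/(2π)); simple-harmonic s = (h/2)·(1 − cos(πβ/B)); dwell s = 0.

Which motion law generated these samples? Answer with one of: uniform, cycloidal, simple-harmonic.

candidates at β/B = r: uniform s = h·r (linear in β); cycloidal s = h·(r − sin(2πr)/(2π)); simple-harmonic s = (h/2)(1 − cos(πr))
β=18°: printed 4.3500 | uniform 4.3500, cycloidal 0.6160, simple-harmonic 1.5804
β=54°: printed 13.0500 | uniform 13.0500, cycloidal 11.6237, simple-harmonic 12.2317
β=66°: printed 15.9500 | uniform 15.9500, cycloidal 17.3763, simple-harmonic 16.7683
β=90°: printed 21.7500 | uniform 21.7500, cycloidal 26.3655, simple-harmonic 24.7530
only one law matches every sample → uniform

uniform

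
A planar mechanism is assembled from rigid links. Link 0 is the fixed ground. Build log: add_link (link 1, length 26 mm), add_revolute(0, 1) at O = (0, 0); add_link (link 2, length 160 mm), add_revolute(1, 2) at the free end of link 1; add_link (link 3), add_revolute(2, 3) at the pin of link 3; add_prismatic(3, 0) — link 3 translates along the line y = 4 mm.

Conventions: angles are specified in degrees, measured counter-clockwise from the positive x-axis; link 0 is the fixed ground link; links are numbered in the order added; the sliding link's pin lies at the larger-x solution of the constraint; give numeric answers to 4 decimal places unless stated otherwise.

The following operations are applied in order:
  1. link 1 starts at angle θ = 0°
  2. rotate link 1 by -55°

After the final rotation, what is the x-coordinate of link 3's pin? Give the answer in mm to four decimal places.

geometry: r = 26 mm, L = 160 mm, e = 4 mm; θ starts at 0°
rotate link 1 by -55°: θ ← 0° -55° = -55°
crank pin P = (r cos θ, r sin θ) = (14.912987, -21.297953)
h = r sin θ − e = -21.297953 − 4 = -25.297953
x = r cos θ + √(L² − h²) = 14.912987 + 157.987384 = 172.900372

172.9004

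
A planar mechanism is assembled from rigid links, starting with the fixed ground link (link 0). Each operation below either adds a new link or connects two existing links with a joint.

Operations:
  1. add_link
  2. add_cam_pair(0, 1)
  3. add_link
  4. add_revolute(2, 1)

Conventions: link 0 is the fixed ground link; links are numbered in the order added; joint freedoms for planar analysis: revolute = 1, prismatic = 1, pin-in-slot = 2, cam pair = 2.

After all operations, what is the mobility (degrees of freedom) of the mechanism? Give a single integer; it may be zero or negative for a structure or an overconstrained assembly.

link 0 = ground. State L|J1|J2 = 1|0|0
+link1  2|0|0
C(0,1) f=2→J2  2|0|1
+link2  3|0|1
R(2,1) f=1→J1  3|1|1
M = 3(3−1)−2·1−1 = 6−2−1 = 3

M = 3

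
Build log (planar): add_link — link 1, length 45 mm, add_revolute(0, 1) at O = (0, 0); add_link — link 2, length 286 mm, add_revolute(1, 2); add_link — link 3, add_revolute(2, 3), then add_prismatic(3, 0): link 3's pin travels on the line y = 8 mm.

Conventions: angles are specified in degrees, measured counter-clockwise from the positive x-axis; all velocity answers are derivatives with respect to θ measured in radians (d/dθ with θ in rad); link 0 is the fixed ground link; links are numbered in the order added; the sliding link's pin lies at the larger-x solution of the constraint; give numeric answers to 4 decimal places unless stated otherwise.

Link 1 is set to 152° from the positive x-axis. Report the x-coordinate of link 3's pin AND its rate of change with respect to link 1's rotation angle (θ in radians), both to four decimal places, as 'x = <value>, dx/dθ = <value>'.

geometry: r = 45 mm, L = 286 mm, e = 8 mm
crank pin P = (r cos θ, r sin θ) = (-39.732642, 21.126220)
h = r sin θ − e = 21.126220 − 8 = 13.126220
x = r cos θ + √(L² − h²) = -39.732642 + 285.698622 = 245.965980
dx/dθ = −r sin θ − h·r cos θ/√(L² − h²) (θ in radians; h = 13.126220) = -19.300732

x = 245.9660, dx/dθ = -19.3007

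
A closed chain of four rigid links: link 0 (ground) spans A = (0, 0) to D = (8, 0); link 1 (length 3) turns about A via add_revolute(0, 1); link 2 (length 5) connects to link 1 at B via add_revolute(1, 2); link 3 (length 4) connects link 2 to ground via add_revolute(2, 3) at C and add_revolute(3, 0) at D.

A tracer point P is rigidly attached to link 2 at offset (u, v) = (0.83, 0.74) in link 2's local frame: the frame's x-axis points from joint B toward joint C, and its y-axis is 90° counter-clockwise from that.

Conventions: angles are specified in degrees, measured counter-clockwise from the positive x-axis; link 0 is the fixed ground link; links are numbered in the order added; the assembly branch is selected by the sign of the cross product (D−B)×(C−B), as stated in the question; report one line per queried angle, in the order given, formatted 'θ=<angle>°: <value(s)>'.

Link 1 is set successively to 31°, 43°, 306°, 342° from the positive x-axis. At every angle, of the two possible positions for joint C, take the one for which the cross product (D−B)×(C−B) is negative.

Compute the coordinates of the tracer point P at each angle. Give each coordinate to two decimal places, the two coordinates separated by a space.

A=(0,0), D=(8.00,0)
θ=31°: B = A + 3.00·(cos31°, sin31°) = (2.5715, 1.5451)
θ=31°: |BD| = 5.6441
θ=31°: circle(B,5.00) ∩ circle(D,4.00): a=3.6193, h=3.4497
θ=31°:   candidates: C₊=(6.9970,3.8722) cross=19.470; C₋=(5.1082,-2.7636) cross=-19.470
θ=31°:   branch - wants cross < 0 → take C=(5.1082,-2.7636) (cross=-19.470)
θ=31°: ex = (C−B)/|BC| = (0.5073,-0.8617); ey = (0.8617,0.5073)
θ=31°: P = B + 0.83·ex + 0.74·ey = (3.6303,1.2053)
θ=43°: B = A + 3.00·(cos43°, sin43°) = (2.1941, 2.0460)
θ=43°: |BD| = 6.1559
θ=43°: circle(B,5.00) ∩ circle(D,4.00): a=3.8090, h=3.2391
θ=43°:   candidates: C₊=(6.8630,3.8350) cross=19.940; C₋=(4.7099,-2.2749) cross=-19.940
θ=43°:   branch - wants cross < 0 → take C=(4.7099,-2.2749) (cross=-19.940)
θ=43°: ex = (C−B)/|BC| = (0.5032,-0.8642); ey = (0.8642,0.5032)
θ=43°: P = B + 0.83·ex + 0.74·ey = (3.2512,1.7011)
θ=306°: B = A + 3.00·(cos306°, sin306°) = (1.7634, -2.4271)
θ=306°: |BD| = 6.6923
θ=306°: circle(B,5.00) ∩ circle(D,4.00): a=4.0185, h=2.9751
θ=306°:   candidates: C₊=(4.4293,1.8029) cross=19.910; C₋=(6.5873,-3.7422) cross=-19.910
θ=306°:   branch - wants cross < 0 → take C=(6.5873,-3.7422) (cross=-19.910)
θ=306°: ex = (C−B)/|BC| = (0.9648,-0.2630); ey = (0.2630,0.9648)
θ=306°: P = B + 0.83·ex + 0.74·ey = (2.7588,-1.9314)
θ=342°: B = A + 3.00·(cos342°, sin342°) = (2.8532, -0.9271)
θ=342°: |BD| = 5.2297
θ=342°: circle(B,5.00) ∩ circle(D,4.00): a=3.4753, h=3.5948
θ=342°:   candidates: C₊=(5.6362,3.2268) cross=18.799; C₋=(6.9107,-3.8488) cross=-18.799
θ=342°:   branch - wants cross < 0 → take C=(6.9107,-3.8488) (cross=-18.799)
θ=342°: ex = (C−B)/|BC| = (0.8115,-0.5844); ey = (0.5844,0.8115)
θ=342°: P = B + 0.83·ex + 0.74·ey = (3.9591,-0.8116)

θ=31°: 3.63 1.21
θ=43°: 3.25 1.70
θ=306°: 2.76 -1.93
θ=342°: 3.96 -0.81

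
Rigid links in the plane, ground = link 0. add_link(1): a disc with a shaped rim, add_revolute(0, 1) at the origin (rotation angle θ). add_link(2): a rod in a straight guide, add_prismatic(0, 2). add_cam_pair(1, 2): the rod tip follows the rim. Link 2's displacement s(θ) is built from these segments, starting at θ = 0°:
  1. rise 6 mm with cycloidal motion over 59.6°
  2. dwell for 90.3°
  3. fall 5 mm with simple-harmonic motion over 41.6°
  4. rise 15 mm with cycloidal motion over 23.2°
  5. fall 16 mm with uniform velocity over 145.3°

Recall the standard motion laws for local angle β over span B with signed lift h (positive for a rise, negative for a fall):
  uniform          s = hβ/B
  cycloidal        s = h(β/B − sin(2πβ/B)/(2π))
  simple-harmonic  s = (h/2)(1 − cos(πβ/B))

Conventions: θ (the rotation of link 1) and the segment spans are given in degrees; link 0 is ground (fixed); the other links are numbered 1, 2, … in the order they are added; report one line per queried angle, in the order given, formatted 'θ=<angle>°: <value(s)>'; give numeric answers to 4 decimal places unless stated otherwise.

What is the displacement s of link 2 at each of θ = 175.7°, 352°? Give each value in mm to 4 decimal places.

segment 1 (0° to 59.6°, cycloidal, h = 6) is passed completely: s = 0.0000 + (6) = 6.0000
segment 2 (59.6° to 149.9°, dwell): s unchanged at 6.0000
θ = 175.7° falls in segment 3 (149.9° to 191.5°, simple-harmonic, h = -5): β = 175.7 − 149.9 = 25.8°, B = 41.6°; Δs = -5/2·(1 − cos(π·0.6202)) = -3.4217; s = 6.0000 − 3.4217 = 2.5783
segment 3 (149.9° to 191.5°, simple-harmonic, h = -5) is passed completely: s = 6.0000 + (-5) = 1.0000
segment 4 (191.5° to 214.7°, cycloidal, h = 15) is passed completely: s = 1.0000 + (15) = 16.0000
θ = 352° falls in segment 5 (214.7° to 360°, uniform, h = -16): β = 352 − 214.7 = 137.3°, B = 145.3°; Δs = -16·137.3/145.3 = -15.1191; s = 16.0000 − 15.1191 = 0.8809

θ=175.7°: 2.5783
θ=352°: 0.8809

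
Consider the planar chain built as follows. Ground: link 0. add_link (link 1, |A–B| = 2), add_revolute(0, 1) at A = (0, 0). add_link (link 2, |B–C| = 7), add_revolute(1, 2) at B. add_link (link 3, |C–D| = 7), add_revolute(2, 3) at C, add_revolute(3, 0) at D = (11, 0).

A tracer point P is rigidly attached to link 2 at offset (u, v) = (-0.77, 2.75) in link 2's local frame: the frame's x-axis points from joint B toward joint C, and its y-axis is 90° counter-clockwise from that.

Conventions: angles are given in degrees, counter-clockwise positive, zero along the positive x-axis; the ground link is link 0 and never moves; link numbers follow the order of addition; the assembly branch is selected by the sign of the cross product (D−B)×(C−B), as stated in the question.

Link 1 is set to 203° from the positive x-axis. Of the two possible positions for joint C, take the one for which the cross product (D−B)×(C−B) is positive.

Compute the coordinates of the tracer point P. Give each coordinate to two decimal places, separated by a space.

A=(0,0), D=(11.00,0)
B = A + 2.00·(cos203°, sin203°) = (-1.8410, -0.7815)
|BD| = 12.8648
circle(B,7.00) ∩ circle(D,7.00): a=6.4324, h=2.7612
  candidates: C₊=(4.4118,2.3654) cross=35.523; C₋=(4.7472,-3.1469) cross=-35.523
  branch + wants cross > 0 → take C=(4.4118,2.3654) (cross=35.523)
ex = (C−B)/|BC| = (0.8933,0.4496); ey = (-0.4496,0.8933)
P = B + -0.77·ex + 2.75·ey = (-3.7651,1.3288)

-3.77 1.33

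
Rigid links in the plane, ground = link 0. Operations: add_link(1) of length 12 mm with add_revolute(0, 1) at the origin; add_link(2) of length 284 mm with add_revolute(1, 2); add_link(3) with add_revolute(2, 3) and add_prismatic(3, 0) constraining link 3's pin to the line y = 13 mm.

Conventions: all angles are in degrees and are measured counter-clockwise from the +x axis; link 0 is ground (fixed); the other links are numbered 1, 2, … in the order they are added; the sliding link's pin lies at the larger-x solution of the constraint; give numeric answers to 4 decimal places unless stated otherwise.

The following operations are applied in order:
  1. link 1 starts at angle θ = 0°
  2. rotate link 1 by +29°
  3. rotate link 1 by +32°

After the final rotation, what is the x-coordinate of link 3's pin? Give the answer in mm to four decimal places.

geometry: r = 12 mm, L = 284 mm, e = 13 mm; θ starts at 0°
rotate link 1 by +29°: θ ← 0° +29° = 29°
rotate link 1 by +32°: θ ← 29° +32° = 61°
crank pin P = (r cos θ, r sin θ) = (5.817715, 10.495436)
h = r sin θ − e = 10.495436 − 13 = -2.504564
x = r cos θ + √(L² − h²) = 5.817715 + 283.988956 = 289.806671

289.8067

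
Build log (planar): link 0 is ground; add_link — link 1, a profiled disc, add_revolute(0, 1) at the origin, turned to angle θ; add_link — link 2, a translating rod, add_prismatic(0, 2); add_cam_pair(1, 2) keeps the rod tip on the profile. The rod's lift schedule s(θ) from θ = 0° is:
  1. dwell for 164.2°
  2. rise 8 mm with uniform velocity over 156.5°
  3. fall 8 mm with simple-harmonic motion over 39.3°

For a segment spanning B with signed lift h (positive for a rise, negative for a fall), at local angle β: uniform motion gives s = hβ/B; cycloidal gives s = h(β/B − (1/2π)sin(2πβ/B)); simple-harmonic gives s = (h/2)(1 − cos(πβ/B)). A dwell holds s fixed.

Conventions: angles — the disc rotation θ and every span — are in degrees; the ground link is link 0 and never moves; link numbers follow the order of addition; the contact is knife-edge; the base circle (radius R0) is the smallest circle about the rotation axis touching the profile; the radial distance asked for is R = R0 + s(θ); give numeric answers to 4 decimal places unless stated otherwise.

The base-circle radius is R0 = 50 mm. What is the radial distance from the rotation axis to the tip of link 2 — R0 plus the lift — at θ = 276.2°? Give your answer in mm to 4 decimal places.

seg 1 [0°–164.2°] dwell: s stays 0.0000
seg 2 [164.2°–320.7°] uniform, h=8: θ=276.2° here. β=112, B=156.5. 8·112/156.5 = 5.7252 → s = 5.7252
R = R0 + s = 50 + 5.7252 = 55.7252

55.7252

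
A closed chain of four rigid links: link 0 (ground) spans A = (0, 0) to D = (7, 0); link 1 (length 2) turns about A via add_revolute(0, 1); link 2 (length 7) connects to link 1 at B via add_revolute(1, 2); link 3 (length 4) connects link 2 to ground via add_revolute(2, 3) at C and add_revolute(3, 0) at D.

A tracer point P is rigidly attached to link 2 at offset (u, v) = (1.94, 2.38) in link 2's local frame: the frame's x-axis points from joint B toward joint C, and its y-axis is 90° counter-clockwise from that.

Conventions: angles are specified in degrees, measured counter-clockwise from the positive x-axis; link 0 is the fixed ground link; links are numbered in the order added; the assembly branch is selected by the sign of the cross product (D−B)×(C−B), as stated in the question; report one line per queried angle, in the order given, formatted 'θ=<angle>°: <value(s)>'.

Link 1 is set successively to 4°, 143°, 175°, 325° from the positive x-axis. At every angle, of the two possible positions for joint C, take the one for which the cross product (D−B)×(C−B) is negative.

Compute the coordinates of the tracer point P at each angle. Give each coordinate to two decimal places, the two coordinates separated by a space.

A=(0,0), D=(7.00,0)
θ=4°: B = A + 2.00·(cos4°, sin4°) = (1.9951, 0.1395)
θ=4°: |BD| = 5.0068
θ=4°: circle(B,7.00) ∩ circle(D,4.00): a=5.7989, h=3.9208
θ=4°:   candidates: C₊=(7.9010,3.8972) cross=19.631; C₋=(7.6825,-3.9413) cross=-19.631
θ=4°:   branch - wants cross < 0 → take C=(7.6825,-3.9413) (cross=-19.631)
θ=4°: ex = (C−B)/|BC| = (0.8125,-0.5830); ey = (0.5830,0.8125)
θ=4°: P = B + 1.94·ex + 2.38·ey = (4.9588,0.9423)
θ=143°: B = A + 2.00·(cos143°, sin143°) = (-1.5973, 1.2036)
θ=143°: |BD| = 8.6811
θ=143°: circle(B,7.00) ∩ circle(D,4.00): a=6.2412, h=3.1697
θ=143°:   candidates: C₊=(5.0232,3.4774) cross=27.517; C₋=(4.1442,-2.8008) cross=-27.517
θ=143°:   branch - wants cross < 0 → take C=(4.1442,-2.8008) (cross=-27.517)
θ=143°: ex = (C−B)/|BC| = (0.8202,-0.5721); ey = (0.5721,0.8202)
θ=143°: P = B + 1.94·ex + 2.38·ey = (1.3554,2.0459)
θ=175°: B = A + 2.00·(cos175°, sin175°) = (-1.9924, 0.1743)
θ=175°: |BD| = 8.9941
θ=175°: circle(B,7.00) ∩ circle(D,4.00): a=6.3316, h=2.9851
θ=175°:   candidates: C₊=(4.3959,3.0362) cross=26.849; C₋=(4.2801,-2.9330) cross=-26.849
θ=175°:   branch - wants cross < 0 → take C=(4.2801,-2.9330) (cross=-26.849)
θ=175°: ex = (C−B)/|BC| = (0.8961,-0.4439); ey = (0.4439,0.8961)
θ=175°: P = B + 1.94·ex + 2.38·ey = (0.8025,1.4458)
θ=325°: B = A + 2.00·(cos325°, sin325°) = (1.6383, -1.1472)
θ=325°: |BD| = 5.4830
θ=325°: circle(B,7.00) ∩ circle(D,4.00): a=5.7508, h=3.9910
θ=325°:   candidates: C₊=(6.4268,3.9587) cross=21.883; C₋=(8.0968,-3.8467) cross=-21.883
θ=325°:   branch - wants cross < 0 → take C=(8.0968,-3.8467) (cross=-21.883)
θ=325°: ex = (C−B)/|BC| = (0.9226,-0.3856); ey = (0.3856,0.9226)
θ=325°: P = B + 1.94·ex + 2.38·ey = (4.3461,0.3006)

θ=4°: 4.96 0.94
θ=143°: 1.36 2.05
θ=175°: 0.80 1.45
θ=325°: 4.35 0.30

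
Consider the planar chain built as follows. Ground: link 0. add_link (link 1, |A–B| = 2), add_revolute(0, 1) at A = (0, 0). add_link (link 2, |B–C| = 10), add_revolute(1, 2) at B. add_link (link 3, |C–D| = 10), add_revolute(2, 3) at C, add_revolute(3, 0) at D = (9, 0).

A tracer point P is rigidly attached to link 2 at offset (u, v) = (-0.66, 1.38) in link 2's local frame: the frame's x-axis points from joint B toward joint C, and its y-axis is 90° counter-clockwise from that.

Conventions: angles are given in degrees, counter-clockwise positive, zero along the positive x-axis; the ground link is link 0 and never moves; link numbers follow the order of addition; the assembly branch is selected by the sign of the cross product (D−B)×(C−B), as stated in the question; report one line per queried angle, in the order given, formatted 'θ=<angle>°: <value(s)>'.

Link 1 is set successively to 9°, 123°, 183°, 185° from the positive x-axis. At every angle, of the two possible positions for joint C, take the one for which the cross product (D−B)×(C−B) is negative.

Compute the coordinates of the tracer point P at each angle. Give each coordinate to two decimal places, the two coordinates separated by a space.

A=(0,0), D=(9.00,0)
θ=9°: B = A + 2.00·(cos9°, sin9°) = (1.9754, 0.3129)
θ=9°: |BD| = 7.0316
θ=9°: circle(B,10.00) ∩ circle(D,10.00): a=3.5158, h=9.3616
θ=9°:   candidates: C₊=(5.9042,9.5087) cross=65.827; C₋=(5.0711,-9.1959) cross=-65.827
θ=9°:   branch - wants cross < 0 → take C=(5.0711,-9.1959) (cross=-65.827)
θ=9°: ex = (C−B)/|BC| = (0.3096,-0.9509); ey = (0.9509,0.3096)
θ=9°: P = B + -0.66·ex + 1.38·ey = (3.0833,1.3677)
θ=123°: B = A + 2.00·(cos123°, sin123°) = (-1.0893, 1.6773)
θ=123°: |BD| = 10.2278
θ=123°: circle(B,10.00) ∩ circle(D,10.00): a=5.1139, h=8.5935
θ=123°:   candidates: C₊=(5.3647,9.3158) cross=87.892; C₋=(2.5460,-7.6385) cross=-87.892
θ=123°:   branch - wants cross < 0 → take C=(2.5460,-7.6385) (cross=-87.892)
θ=123°: ex = (C−B)/|BC| = (0.3635,-0.9316); ey = (0.9316,0.3635)
θ=123°: P = B + -0.66·ex + 1.38·ey = (-0.0436,2.7939)
θ=183°: B = A + 2.00·(cos183°, sin183°) = (-1.9973, -0.1047)
θ=183°: |BD| = 10.9978
θ=183°: circle(B,10.00) ∩ circle(D,10.00): a=5.4989, h=8.3524
θ=183°:   candidates: C₊=(3.4219,8.2997) cross=91.858; C₋=(3.5809,-8.4043) cross=-91.858
θ=183°:   branch - wants cross < 0 → take C=(3.5809,-8.4043) (cross=-91.858)
θ=183°: ex = (C−B)/|BC| = (0.5578,-0.8300); ey = (0.8300,0.5578)
θ=183°: P = B + -0.66·ex + 1.38·ey = (-1.2201,1.2129)
θ=185°: B = A + 2.00·(cos185°, sin185°) = (-1.9924, -0.1743)
θ=185°: |BD| = 10.9938
θ=185°: circle(B,10.00) ∩ circle(D,10.00): a=5.4969, h=8.3537
θ=185°:   candidates: C₊=(3.3714,8.2655) cross=91.839; C₋=(3.6363,-8.4398) cross=-91.839
θ=185°:   branch - wants cross < 0 → take C=(3.6363,-8.4398) (cross=-91.839)
θ=185°: ex = (C−B)/|BC| = (0.5629,-0.8265); ey = (0.8265,0.5629)
θ=185°: P = B + -0.66·ex + 1.38·ey = (-1.2232,1.1480)

θ=9°: 3.08 1.37
θ=123°: -0.04 2.79
θ=183°: -1.22 1.21
θ=185°: -1.22 1.15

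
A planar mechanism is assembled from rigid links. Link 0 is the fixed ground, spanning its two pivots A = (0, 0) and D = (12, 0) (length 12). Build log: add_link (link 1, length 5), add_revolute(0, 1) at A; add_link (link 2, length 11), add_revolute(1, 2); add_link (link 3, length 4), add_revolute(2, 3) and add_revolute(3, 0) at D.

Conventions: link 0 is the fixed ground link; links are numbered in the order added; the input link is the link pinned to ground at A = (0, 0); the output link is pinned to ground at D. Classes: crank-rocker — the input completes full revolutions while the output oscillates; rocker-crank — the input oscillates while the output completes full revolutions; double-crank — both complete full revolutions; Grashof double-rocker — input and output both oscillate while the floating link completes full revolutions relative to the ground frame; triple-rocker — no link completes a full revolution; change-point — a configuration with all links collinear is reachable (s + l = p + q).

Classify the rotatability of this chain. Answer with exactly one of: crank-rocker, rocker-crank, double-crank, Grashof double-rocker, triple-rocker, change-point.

lengths: ground=12, input=5, coupler=11, output=4
sorted: s=4 (shortest), l=12 (longest), p+q=16
s + l = 16 vs p + q = 16
s + l = p + q → change-point (collinear configuration reachable)

change-point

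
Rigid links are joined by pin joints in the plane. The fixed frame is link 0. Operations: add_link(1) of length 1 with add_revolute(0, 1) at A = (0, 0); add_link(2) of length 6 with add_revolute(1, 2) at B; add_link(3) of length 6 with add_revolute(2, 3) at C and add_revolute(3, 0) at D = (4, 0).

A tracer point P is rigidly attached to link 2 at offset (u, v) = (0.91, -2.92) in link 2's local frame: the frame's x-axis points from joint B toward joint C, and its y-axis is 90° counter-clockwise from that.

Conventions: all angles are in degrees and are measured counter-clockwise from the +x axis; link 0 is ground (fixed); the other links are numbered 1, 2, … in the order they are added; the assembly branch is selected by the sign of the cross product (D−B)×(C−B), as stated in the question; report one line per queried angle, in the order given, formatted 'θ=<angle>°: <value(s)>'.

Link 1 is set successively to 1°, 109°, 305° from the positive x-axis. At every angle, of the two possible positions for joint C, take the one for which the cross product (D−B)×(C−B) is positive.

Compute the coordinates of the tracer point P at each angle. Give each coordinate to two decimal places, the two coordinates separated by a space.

A=(0,0), D=(4.00,0)
θ=1°: B = A + 1.00·(cos1°, sin1°) = (0.9998, 0.0175)
θ=1°: |BD| = 3.0002
θ=1°: circle(B,6.00) ∩ circle(D,6.00): a=1.5001, h=5.8094
θ=1°:   candidates: C₊=(2.5337,5.8181) cross=17.430; C₋=(2.4661,-5.8006) cross=-17.430
θ=1°:   branch + wants cross > 0 → take C=(2.5337,5.8181) (cross=17.430)
θ=1°: ex = (C−B)/|BC| = (0.2556,0.9668); ey = (-0.9668,0.2556)
θ=1°: P = B + 0.91·ex + -2.92·ey = (4.0555,0.1507)
θ=109°: B = A + 1.00·(cos109°, sin109°) = (-0.3256, 0.9455)
θ=109°: |BD| = 4.4277
θ=109°: circle(B,6.00) ∩ circle(D,6.00): a=2.2139, h=5.5766
θ=109°:   candidates: C₊=(3.0281,5.9208) cross=24.692; C₋=(0.6463,-4.9752) cross=-24.692
θ=109°:   branch + wants cross > 0 → take C=(3.0281,5.9208) (cross=24.692)
θ=109°: ex = (C−B)/|BC| = (0.5589,0.8292); ey = (-0.8292,0.5589)
θ=109°: P = B + 0.91·ex + -2.92·ey = (2.6044,0.0680)
θ=305°: B = A + 1.00·(cos305°, sin305°) = (0.5736, -0.8192)
θ=305°: |BD| = 3.5230
θ=305°: circle(B,6.00) ∩ circle(D,6.00): a=1.7615, h=5.7356
θ=305°:   candidates: C₊=(0.9532,5.1688) cross=20.206; C₋=(3.6204,-5.9880) cross=-20.206
θ=305°:   branch + wants cross > 0 → take C=(0.9532,5.1688) (cross=20.206)
θ=305°: ex = (C−B)/|BC| = (0.0633,0.9980); ey = (-0.9980,0.0633)
θ=305°: P = B + 0.91·ex + -2.92·ey = (3.5453,-0.0957)

θ=1°: 4.06 0.15
θ=109°: 2.60 0.07
θ=305°: 3.55 -0.10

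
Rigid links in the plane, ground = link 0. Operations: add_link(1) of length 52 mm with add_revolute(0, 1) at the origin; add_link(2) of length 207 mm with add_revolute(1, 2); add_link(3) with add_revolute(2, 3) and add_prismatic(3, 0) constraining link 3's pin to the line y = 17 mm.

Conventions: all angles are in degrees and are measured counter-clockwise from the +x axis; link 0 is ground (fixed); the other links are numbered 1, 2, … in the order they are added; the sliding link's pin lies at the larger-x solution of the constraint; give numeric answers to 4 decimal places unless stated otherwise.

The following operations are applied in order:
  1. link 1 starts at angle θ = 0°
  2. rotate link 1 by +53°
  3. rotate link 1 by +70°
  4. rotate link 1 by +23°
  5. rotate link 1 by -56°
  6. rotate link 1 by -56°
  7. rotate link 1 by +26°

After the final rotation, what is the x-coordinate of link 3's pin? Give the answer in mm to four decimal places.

geometry: r = 52 mm, L = 207 mm, e = 17 mm; θ starts at 0°
rotate link 1 by +53°: θ ← 0° +53° = 53°
rotate link 1 by +70°: θ ← 53° +70° = 123°
rotate link 1 by +23°: θ ← 123° +23° = 146°
rotate link 1 by -56°: θ ← 146° -56° = 90°
rotate link 1 by -56°: θ ← 90° -56° = 34°
rotate link 1 by +26°: θ ← 34° +26° = 60°
crank pin P = (r cos θ, r sin θ) = (26.000000, 45.033321)
h = r sin θ − e = 45.033321 − 17 = 28.033321
x = r cos θ + √(L² − h²) = 26.000000 + 205.092986 = 231.092986

231.0930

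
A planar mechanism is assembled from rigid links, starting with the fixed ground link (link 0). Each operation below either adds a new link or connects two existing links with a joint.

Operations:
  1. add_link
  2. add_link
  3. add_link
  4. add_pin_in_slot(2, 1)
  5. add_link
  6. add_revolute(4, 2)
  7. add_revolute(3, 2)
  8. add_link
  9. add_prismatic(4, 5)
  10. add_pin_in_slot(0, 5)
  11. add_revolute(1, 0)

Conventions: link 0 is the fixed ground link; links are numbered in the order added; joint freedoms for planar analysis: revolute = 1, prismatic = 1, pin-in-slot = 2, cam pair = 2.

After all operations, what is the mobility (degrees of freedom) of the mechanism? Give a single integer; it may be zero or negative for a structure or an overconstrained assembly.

(L,J1,J2)=(1,0,0); link0 fixed
link1: (2,0,0)
link2: (3,0,0)
link3: (4,0,0)
PS 2-1 [J2]: (4,0,1)
link4: (5,0,1)
R 4-2 [J1]: (5,1,1)
R 3-2 [J1]: (5,2,1)
link5: (6,2,1)
P 4-5 [J1]: (6,3,1)
PS 0-5 [J2]: (6,3,2)
R 1-0 [J1]: (6,4,2)
Grübler: 3·5 − 2·4 − 2 = 5

M = 5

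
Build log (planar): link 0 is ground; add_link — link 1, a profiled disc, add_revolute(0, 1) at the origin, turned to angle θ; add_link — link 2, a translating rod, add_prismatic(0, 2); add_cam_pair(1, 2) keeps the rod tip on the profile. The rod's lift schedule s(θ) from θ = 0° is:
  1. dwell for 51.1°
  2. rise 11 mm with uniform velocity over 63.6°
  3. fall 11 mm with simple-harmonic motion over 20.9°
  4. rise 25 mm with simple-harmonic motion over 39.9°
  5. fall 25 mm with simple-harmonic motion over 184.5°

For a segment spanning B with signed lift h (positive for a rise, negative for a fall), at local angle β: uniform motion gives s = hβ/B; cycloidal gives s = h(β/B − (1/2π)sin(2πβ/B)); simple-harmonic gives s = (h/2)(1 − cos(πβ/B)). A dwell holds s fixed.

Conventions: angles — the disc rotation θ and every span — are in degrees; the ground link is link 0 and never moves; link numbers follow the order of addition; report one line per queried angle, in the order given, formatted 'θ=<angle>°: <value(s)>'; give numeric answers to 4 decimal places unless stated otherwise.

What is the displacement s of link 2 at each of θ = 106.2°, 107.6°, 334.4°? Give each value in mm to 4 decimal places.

seg 1 [0°–51.1°] dwell: s stays 0.0000
seg 2 [51.1°–114.7°] uniform, h=11: θ=106.2° here. β=55.1, B=63.6. 11·55.1/63.6 = 9.5299 → s = 9.5299
seg 2 [51.1°–114.7°] uniform, h=11: θ=107.6° here. β=56.5, B=63.6. 11·56.5/63.6 = 9.7720 → s = 9.7720
seg 2 [51.1°–114.7°] uniform, h=11: full span → s += 11 → s = 11.0000
seg 3 [114.7°–135.6°] simple-harmonic, h=-11: full span → s += -11 → s = 0.0000
seg 4 [135.6°–175.5°] simple-harmonic, h=25: full span → s += 25 → s = 25.0000
seg 5 [175.5°–360°] simple-harmonic, h=-25: θ=334.4° here. β=158.9, B=184.5. -25/2·(1 − cos(π·0.8612)) = -23.8311 → s = 1.1689

θ=106.2°: 9.5299
θ=107.6°: 9.7720
θ=334.4°: 1.1689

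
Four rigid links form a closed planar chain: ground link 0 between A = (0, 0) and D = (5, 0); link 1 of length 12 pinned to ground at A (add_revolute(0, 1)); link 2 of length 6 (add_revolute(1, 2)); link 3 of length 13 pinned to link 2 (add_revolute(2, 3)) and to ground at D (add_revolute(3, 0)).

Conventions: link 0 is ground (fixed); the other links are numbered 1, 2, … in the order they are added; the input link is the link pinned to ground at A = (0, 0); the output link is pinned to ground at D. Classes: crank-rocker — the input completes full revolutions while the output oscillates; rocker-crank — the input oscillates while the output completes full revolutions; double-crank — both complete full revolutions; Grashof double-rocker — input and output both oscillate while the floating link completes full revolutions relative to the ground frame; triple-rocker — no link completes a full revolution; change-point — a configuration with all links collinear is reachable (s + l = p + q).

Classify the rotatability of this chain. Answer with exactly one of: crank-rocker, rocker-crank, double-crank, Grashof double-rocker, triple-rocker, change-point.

lengths: ground=5, input=12, coupler=6, output=13
sorted: s=5 (shortest), l=13 (longest), p+q=18
s + l = 18 vs p + q = 18
s + l = p + q → change-point (collinear configuration reachable)

change-point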